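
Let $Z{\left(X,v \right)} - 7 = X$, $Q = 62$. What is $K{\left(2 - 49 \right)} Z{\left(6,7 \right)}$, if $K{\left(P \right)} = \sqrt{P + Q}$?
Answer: $13 \sqrt{15} \approx 50.349$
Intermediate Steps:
$Z{\left(X,v \right)} = 7 + X$
$K{\left(P \right)} = \sqrt{62 + P}$ ($K{\left(P \right)} = \sqrt{P + 62} = \sqrt{62 + P}$)
$K{\left(2 - 49 \right)} Z{\left(6,7 \right)} = \sqrt{62 + \left(2 - 49\right)} \left(7 + 6\right) = \sqrt{62 + \left(2 - 49\right)} 13 = \sqrt{62 - 47} \cdot 13 = \sqrt{15} \cdot 13 = 13 \sqrt{15}$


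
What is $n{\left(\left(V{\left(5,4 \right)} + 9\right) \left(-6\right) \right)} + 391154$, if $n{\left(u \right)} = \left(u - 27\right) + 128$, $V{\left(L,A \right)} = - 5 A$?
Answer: $391321$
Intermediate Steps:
$n{\left(u \right)} = 101 + u$ ($n{\left(u \right)} = \left(-27 + u\right) + 128 = 101 + u$)
$n{\left(\left(V{\left(5,4 \right)} + 9\right) \left(-6\right) \right)} + 391154 = \left(101 + \left(\left(-5\right) 4 + 9\right) \left(-6\right)\right) + 391154 = \left(101 + \left(-20 + 9\right) \left(-6\right)\right) + 391154 = \left(101 - -66\right) + 391154 = \left(101 + 66\right) + 391154 = 167 + 391154 = 391321$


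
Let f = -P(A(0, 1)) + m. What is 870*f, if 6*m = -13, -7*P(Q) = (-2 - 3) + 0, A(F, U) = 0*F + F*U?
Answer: -17545/7 ≈ -2506.4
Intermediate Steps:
A(F, U) = F*U (A(F, U) = 0 + F*U = F*U)
P(Q) = 5/7 (P(Q) = -((-2 - 3) + 0)/7 = -(-5 + 0)/7 = -1/7*(-5) = 5/7)
m = -13/6 (m = (1/6)*(-13) = -13/6 ≈ -2.1667)
f = -121/42 (f = -1*5/7 - 13/6 = -5/7 - 13/6 = -121/42 ≈ -2.8810)
870*f = 870*(-121/42) = -17545/7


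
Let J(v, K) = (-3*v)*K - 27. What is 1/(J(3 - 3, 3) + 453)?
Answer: 1/426 ≈ 0.0023474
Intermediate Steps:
J(v, K) = -27 - 3*K*v (J(v, K) = -3*K*v - 27 = -27 - 3*K*v)
1/(J(3 - 3, 3) + 453) = 1/((-27 - 3*3*(3 - 3)) + 453) = 1/((-27 - 3*3*0) + 453) = 1/((-27 + 0) + 453) = 1/(-27 + 453) = 1/426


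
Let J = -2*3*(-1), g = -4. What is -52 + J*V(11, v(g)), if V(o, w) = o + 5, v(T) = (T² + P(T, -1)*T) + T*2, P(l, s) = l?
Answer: 44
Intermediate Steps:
v(T) = 2*T + 2*T² (v(T) = (T² + T*T) + T*2 = (T² + T²) + 2*T = 2*T² + 2*T = 2*T + 2*T²)
V(o, w) = 5 + o
J = 6 (J = -6*(-1) = 6)
-52 + J*V(11, v(g)) = -52 + 6*(5 + 11) = -52 + 6*16 = -52 + 96 = 44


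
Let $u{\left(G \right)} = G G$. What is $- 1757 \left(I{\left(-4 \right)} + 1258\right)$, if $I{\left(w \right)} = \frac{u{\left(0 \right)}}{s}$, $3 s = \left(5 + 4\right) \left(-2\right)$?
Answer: $-2210306$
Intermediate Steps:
$s = -6$ ($s = \frac{\left(5 + 4\right) \left(-2\right)}{3} = \frac{9 \left(-2\right)}{3} = \frac{1}{3} \left(-18\right) = -6$)
$u{\left(G \right)} = G^{2}$
$I{\left(w \right)} = 0$ ($I{\left(w \right)} = \frac{0^{2}}{-6} = 0 \left(- \frac{1}{6}\right) = 0$)
$- 1757 \left(I{\left(-4 \right)} + 1258\right) = - 1757 \left(0 + 1258\right) = \left(-1757\right) 1258 = -2210306$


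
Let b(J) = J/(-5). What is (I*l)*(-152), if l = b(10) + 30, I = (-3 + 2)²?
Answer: -4256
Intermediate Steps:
b(J) = -J/5 (b(J) = J*(-⅕) = -J/5)
I = 1 (I = (-1)² = 1)
l = 28 (l = -⅕*10 + 30 = -2 + 30 = 28)
(I*l)*(-152) = (1*28)*(-152) = 28*(-152) = -4256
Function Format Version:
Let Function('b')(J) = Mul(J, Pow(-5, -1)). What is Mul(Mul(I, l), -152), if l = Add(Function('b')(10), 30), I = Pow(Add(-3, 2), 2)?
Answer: -4256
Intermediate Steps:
Function('b')(J) = Mul(Rational(-1, 5), J) (Function('b')(J) = Mul(J, Rational(-1, 5)) = Mul(Rational(-1, 5), J))
I = 1 (I = Pow(-1, 2) = 1)
l = 28 (l = Add(Mul(Rational(-1, 5), 10), 30) = Add(-2, 30) = 28)
Mul(Mul(I, l), -152) = Mul(Mul(1, 28), -152) = Mul(28, -152) = -4256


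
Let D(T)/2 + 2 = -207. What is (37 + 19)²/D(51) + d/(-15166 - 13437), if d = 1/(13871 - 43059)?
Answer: -1309067322543/174486652076 ≈ -7.5024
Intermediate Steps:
D(T) = -418 (D(T) = -4 + 2*(-207) = -4 - 414 = -418)
d = -1/29188 (d = 1/(-29188) = -1/29188 ≈ -3.4261e-5)
(37 + 19)²/D(51) + d/(-15166 - 13437) = (37 + 19)²/(-418) - 1/(29188*(-15166 - 13437)) = 56²*(-1/418) - 1/29188/(-28603) = 3136*(-1/418) - 1/29188*(-1/28603) = -1568/209 + 1/834864364 = -1309067322543/174486652076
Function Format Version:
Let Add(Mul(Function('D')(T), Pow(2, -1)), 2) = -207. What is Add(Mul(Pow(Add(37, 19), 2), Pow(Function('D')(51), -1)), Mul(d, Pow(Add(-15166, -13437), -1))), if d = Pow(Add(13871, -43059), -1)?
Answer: Rational(-1309067322543, 174486652076) ≈ -7.5024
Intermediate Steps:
Function('D')(T) = -418 (Function('D')(T) = Add(-4, Mul(2, -207)) = Add(-4, -414) = -418)
d = Rational(-1, 29188) (d = Pow(-29188, -1) = Rational(-1, 29188) ≈ -3.4261e-5)
Add(Mul(Pow(Add(37, 19), 2), Pow(Function('D')(51), -1)), Mul(d, Pow(Add(-15166, -13437), -1))) = Add(Mul(Pow(Add(37, 19), 2), Pow(-418, -1)), Mul(Rational(-1, 29188), Pow(Add(-15166, -13437), -1))) = Add(Mul(Pow(56, 2), Rational(-1, 418)), Mul(Rational(-1, 29188), Pow(-28603, -1))) = Add(Mul(3136, Rational(-1, 418)), Mul(Rational(-1, 29188), Rational(-1, 28603))) = Add(Rational(-1568, 209), Rational(1, 834864364)) = Rational(-1309067322543, 174486652076)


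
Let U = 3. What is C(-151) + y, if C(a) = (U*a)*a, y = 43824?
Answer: 112227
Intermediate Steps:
C(a) = 3*a² (C(a) = (3*a)*a = 3*a²)
C(-151) + y = 3*(-151)² + 43824 = 3*22801 + 43824 = 68403 + 43824 = 112227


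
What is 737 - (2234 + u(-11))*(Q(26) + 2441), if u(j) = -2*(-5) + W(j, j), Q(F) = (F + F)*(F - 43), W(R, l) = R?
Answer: -3476044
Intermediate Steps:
Q(F) = 2*F*(-43 + F) (Q(F) = (2*F)*(-43 + F) = 2*F*(-43 + F))
u(j) = 10 + j (u(j) = -2*(-5) + j = 10 + j)
737 - (2234 + u(-11))*(Q(26) + 2441) = 737 - (2234 + (10 - 11))*(2*26*(-43 + 26) + 2441) = 737 - (2234 - 1)*(2*26*(-17) + 2441) = 737 - 2233*(-884 + 2441) = 737 - 2233*1557 = 737 - 1*3476781 = 737 - 3476781 = -3476044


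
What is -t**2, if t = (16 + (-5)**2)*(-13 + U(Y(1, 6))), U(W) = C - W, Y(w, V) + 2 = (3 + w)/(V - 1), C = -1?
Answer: -6885376/25 ≈ -2.7542e+5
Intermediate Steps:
Y(w, V) = -2 + (3 + w)/(-1 + V) (Y(w, V) = -2 + (3 + w)/(V - 1) = -2 + (3 + w)/(-1 + V))
U(W) = -1 - W
t = -2624/5 (t = (16 + (-5)**2)*(-13 + (-1 - (5 + 1 - 2*6)/(-1 + 6))) = (16 + 25)*(-13 + (-1 - (5 + 1 - 12)/5)) = 41*(-13 + (-1 - (-6)/5)) = 41*(-13 + (-1 - 1*(-6/5))) = 41*(-13 + (-1 + 6/5)) = 41*(-13 + 1/5) = 41*(-64/5) = -2624/5 ≈ -524.80)
-t**2 = -(-2624/5)**2 = -1*6885376/25 = -6885376/25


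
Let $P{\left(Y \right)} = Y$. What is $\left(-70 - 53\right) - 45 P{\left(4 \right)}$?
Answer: $-303$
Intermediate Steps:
$\left(-70 - 53\right) - 45 P{\left(4 \right)} = \left(-70 - 53\right) - 180 = -123 - 180 = -303$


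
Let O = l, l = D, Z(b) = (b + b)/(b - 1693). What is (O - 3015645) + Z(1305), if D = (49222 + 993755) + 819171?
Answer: -223779723/194 ≈ -1.1535e+6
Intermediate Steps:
Z(b) = 2*b/(-1693 + b) (Z(b) = (2*b)/(-1693 + b) = 2*b/(-1693 + b))
D = 1862148 (D = 1042977 + 819171 = 1862148)
l = 1862148
O = 1862148
(O - 3015645) + Z(1305) = (1862148 - 3015645) + 2*1305/(-1693 + 1305) = -1153497 + 2*1305/(-388) = -1153497 + 2*1305*(-1/388) = -1153497 - 1305/194 = -223779723/194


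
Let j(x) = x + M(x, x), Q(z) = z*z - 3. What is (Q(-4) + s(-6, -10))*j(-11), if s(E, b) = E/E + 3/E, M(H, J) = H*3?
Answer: -594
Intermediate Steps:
Q(z) = -3 + z**2 (Q(z) = z**2 - 3 = -3 + z**2)
M(H, J) = 3*H
s(E, b) = 1 + 3/E
j(x) = 4*x (j(x) = x + 3*x = 4*x)
(Q(-4) + s(-6, -10))*j(-11) = ((-3 + (-4)**2) + (3 - 6)/(-6))*(4*(-11)) = ((-3 + 16) - 1/6*(-3))*(-44) = (13 + 1/2)*(-44) = (27/2)*(-44) = -594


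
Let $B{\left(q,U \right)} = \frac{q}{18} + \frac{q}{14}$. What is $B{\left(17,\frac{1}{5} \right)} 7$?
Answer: $\frac{136}{9} \approx 15.111$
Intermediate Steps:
$B{\left(q,U \right)} = \frac{8 q}{63}$ ($B{\left(q,U \right)} = q \frac{1}{18} + q \frac{1}{14} = \frac{q}{18} + \frac{q}{14} = \frac{8 q}{63}$)
$B{\left(17,\frac{1}{5} \right)} 7 = \frac{8}{63} \cdot 17 \cdot 7 = \frac{136}{63} \cdot 7 = \frac{136}{9}$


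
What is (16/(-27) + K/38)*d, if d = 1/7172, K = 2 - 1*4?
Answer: -331/3679236 ≈ -8.9964e-5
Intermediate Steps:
K = -2 (K = 2 - 4 = -2)
d = 1/7172 ≈ 0.00013943
(16/(-27) + K/38)*d = (16/(-27) - 2/38)*(1/7172) = (16*(-1/27) - 2*1/38)*(1/7172) = (-16/27 - 1/19)*(1/7172) = -331/513*1/7172 = -331/3679236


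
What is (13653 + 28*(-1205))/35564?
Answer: -20087/35564 ≈ -0.56481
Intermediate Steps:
(13653 + 28*(-1205))/35564 = (13653 - 33740)*(1/35564) = -20087*1/35564 = -20087/35564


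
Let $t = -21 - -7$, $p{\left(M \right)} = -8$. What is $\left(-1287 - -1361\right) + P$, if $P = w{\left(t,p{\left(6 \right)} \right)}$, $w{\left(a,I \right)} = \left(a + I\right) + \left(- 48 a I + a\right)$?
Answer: $-5338$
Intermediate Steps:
$t = -14$ ($t = -21 + 7 = -14$)
$w{\left(a,I \right)} = I + 2 a - 48 I a$ ($w{\left(a,I \right)} = \left(I + a\right) - \left(- a + 48 I a\right) = I + 2 a - 48 I a$)
$P = -5412$ ($P = -8 + 2 \left(-14\right) - \left(-384\right) \left(-14\right) = -8 - 28 - 5376 = -5412$)
$\left(-1287 - -1361\right) + P = \left(-1287 - -1361\right) - 5412 = \left(-1287 + 1361\right) - 5412 = 74 - 5412 = -5338$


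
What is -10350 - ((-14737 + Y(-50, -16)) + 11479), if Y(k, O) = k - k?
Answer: -7092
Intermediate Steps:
Y(k, O) = 0
-10350 - ((-14737 + Y(-50, -16)) + 11479) = -10350 - ((-14737 + 0) + 11479) = -10350 - (-14737 + 11479) = -10350 - 1*(-3258) = -10350 + 3258 = -7092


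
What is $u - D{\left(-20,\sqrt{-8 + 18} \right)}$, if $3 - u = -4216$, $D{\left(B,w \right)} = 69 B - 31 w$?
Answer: $5599 + 31 \sqrt{10} \approx 5697.0$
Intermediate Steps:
$D{\left(B,w \right)} = - 31 w + 69 B$
$u = 4219$ ($u = 3 - -4216 = 3 + 4216 = 4219$)
$u - D{\left(-20,\sqrt{-8 + 18} \right)} = 4219 - \left(- 31 \sqrt{-8 + 18} + 69 \left(-20\right)\right) = 4219 - \left(- 31 \sqrt{10} - 1380\right) = 4219 - \left(-1380 - 31 \sqrt{10}\right) = 4219 + \left(1380 + 31 \sqrt{10}\right) = 5599 + 31 \sqrt{10}$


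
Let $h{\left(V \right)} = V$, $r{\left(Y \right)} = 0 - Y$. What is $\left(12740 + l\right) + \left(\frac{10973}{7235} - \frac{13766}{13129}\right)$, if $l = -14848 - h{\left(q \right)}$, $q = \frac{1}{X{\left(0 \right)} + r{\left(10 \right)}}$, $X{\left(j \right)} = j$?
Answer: $- \frac{400362803363}{189976630} \approx -2107.4$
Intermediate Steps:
$r{\left(Y \right)} = - Y$
$q = - \frac{1}{10}$ ($q = \frac{1}{0 - 10} = \frac{1}{-10} = - \frac{1}{10} \approx -0.1$)
$l = - \frac{148479}{10}$ ($l = -14848 - - \frac{1}{10} = -14848 + \frac{1}{10} = - \frac{148479}{10} \approx -14848.0$)
$\left(12740 + l\right) + \left(\frac{10973}{7235} - \frac{13766}{13129}\right) = \left(12740 - \frac{148479}{10}\right) + \left(\frac{10973}{7235} - \frac{13766}{13129}\right) = - \frac{21079}{10} + \left(10973 \cdot \frac{1}{7235} - \frac{13766}{13129}\right) = - \frac{21079}{10} + \left(\frac{10973}{7235} - \frac{13766}{13129}\right) = - \frac{21079}{10} + \frac{44467507}{94988315} = - \frac{400362803363}{189976630}$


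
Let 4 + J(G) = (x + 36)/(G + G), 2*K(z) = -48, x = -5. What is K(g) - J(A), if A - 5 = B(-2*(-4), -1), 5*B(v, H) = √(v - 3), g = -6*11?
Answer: -185/8 + √5/8 ≈ -22.845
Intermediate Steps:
g = -66
K(z) = -24 (K(z) = (½)*(-48) = -24)
B(v, H) = √(-3 + v)/5 (B(v, H) = √(v - 3)/5 = √(-3 + v)/5)
A = 5 + √5/5 (A = 5 + √(-3 - 2*(-4))/5 = 5 + √(-3 + 8)/5 = 5 + √5/5 ≈ 5.4472)
J(G) = -4 + 31/(2*G) (J(G) = -4 + (-5 + 36)/(G + G) = -4 + 31/((2*G)) = -4 + 31*(1/(2*G)) = -4 + 31/(2*G))
K(g) - J(A) = -24 - (-4 + 31/(2*(5 + √5/5))) = -24 + (4 - 31/(2*(5 + √5/5))) = -20 - 31/(2*(5 + √5/5))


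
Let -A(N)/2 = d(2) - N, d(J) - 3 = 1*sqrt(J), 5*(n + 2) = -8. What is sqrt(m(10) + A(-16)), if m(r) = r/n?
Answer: sqrt(-367 - 18*sqrt(2))/3 ≈ 6.6035*I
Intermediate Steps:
n = -18/5 (n = -2 + (1/5)*(-8) = -2 - 8/5 = -18/5 ≈ -3.6000)
d(J) = 3 + sqrt(J) (d(J) = 3 + 1*sqrt(J) = 3 + sqrt(J))
m(r) = -5*r/18 (m(r) = r/(-18/5) = r*(-5/18) = -5*r/18)
A(N) = -6 - 2*sqrt(2) + 2*N (A(N) = -2*((3 + sqrt(2)) - N) = -2*(3 + sqrt(2) - N) = -6 - 2*sqrt(2) + 2*N)
sqrt(m(10) + A(-16)) = sqrt(-5/18*10 + (-6 - 2*sqrt(2) + 2*(-16))) = sqrt(-25/9 + (-6 - 2*sqrt(2) - 32)) = sqrt(-25/9 + (-38 - 2*sqrt(2))) = sqrt(-367/9 - 2*sqrt(2))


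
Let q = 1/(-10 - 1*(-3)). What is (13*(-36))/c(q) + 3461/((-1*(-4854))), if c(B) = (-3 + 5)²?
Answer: -564457/4854 ≈ -116.29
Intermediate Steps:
q = -⅐ (q = 1/(-10 + 3) = 1/(-7) = -⅐ ≈ -0.14286)
c(B) = 4 (c(B) = 2² = 4)
(13*(-36))/c(q) + 3461/((-1*(-4854))) = (13*(-36))/4 + 3461/((-1*(-4854))) = -468*¼ + 3461/4854 = -117 + 3461*(1/4854) = -117 + 3461/4854 = -564457/4854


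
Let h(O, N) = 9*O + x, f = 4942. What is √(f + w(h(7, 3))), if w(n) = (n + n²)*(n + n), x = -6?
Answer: √381826 ≈ 617.92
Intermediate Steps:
h(O, N) = -6 + 9*O (h(O, N) = 9*O - 6 = -6 + 9*O)
w(n) = 2*n*(n + n²) (w(n) = (n + n²)*(2*n) = 2*n*(n + n²))
√(f + w(h(7, 3))) = √(4942 + 2*(-6 + 9*7)²*(1 + (-6 + 9*7))) = √(4942 + 2*(-6 + 63)²*(1 + (-6 + 63))) = √(4942 + 2*57²*(1 + 57)) = √(4942 + 2*3249*58) = √(4942 + 376884) = √381826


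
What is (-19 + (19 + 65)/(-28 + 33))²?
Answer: 121/25 ≈ 4.8400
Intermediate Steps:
(-19 + (19 + 65)/(-28 + 33))² = (-19 + 84/5)² = (-11/5)² = 121/25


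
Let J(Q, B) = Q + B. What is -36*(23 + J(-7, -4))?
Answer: -432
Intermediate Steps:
J(Q, B) = B + Q
-36*(23 + J(-7, -4)) = -36*(23 + (-4 - 7)) = -36*(23 - 11) = -36*12 = -432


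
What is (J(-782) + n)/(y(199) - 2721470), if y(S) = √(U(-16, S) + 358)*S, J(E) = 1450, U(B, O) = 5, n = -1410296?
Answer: 3834132123620/7406384585737 + 3083963894*√3/7406384585737 ≈ 0.51840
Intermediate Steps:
y(S) = 11*S*√3 (y(S) = √(5 + 358)*S = √363*S = (11*√3)*S = 11*S*√3)
(J(-782) + n)/(y(199) - 2721470) = (1450 - 1410296)/(11*199*√3 - 2721470) = -1408846/(2189*√3 - 2721470) = -1408846/(-2721470 + 2189*√3)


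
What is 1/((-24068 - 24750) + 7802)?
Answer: -1/41016 ≈ -2.4381e-5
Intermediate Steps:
1/((-24068 - 24750) + 7802) = 1/(-48818 + 7802) = 1/(-41016) = -1/41016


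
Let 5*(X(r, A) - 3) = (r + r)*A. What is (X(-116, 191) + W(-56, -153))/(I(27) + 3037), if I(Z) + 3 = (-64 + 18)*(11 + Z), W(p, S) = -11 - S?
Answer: -43587/6430 ≈ -6.7787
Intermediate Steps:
X(r, A) = 3 + 2*A*r/5 (X(r, A) = 3 + ((r + r)*A)/5 = 3 + ((2*r)*A)/5 = 3 + (2*A*r)/5 = 3 + 2*A*r/5)
I(Z) = -509 - 46*Z (I(Z) = -3 + (-64 + 18)*(11 + Z) = -3 - 46*(11 + Z) = -3 + (-506 - 46*Z) = -509 - 46*Z)
(X(-116, 191) + W(-56, -153))/(I(27) + 3037) = ((3 + (2/5)*191*(-116)) + (-11 - 1*(-153)))/((-509 - 46*27) + 3037) = ((3 - 44312/5) + (-11 + 153))/((-509 - 1242) + 3037) = (-44297/5 + 142)/(-1751 + 3037) = -43587/5/1286 = -43587/5*1/1286 = -43587/6430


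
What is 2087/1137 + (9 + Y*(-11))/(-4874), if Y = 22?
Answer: 10436959/5541738 ≈ 1.8833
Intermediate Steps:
2087/1137 + (9 + Y*(-11))/(-4874) = 2087/1137 + (9 + 22*(-11))/(-4874) = 2087*(1/1137) + (9 - 242)*(-1/4874) = 2087/1137 - 233*(-1/4874) = 2087/1137 + 233/4874 = 10436959/5541738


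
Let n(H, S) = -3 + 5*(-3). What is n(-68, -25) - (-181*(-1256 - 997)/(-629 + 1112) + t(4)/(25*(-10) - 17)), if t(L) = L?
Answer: -37066699/42987 ≈ -862.28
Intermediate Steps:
n(H, S) = -18 (n(H, S) = -3 - 15 = -18)
n(-68, -25) - (-181*(-1256 - 997)/(-629 + 1112) + t(4)/(25*(-10) - 17)) = -18 - (-181*(-1256 - 997)/(-629 + 1112) + 4/(25*(-10) - 17)) = -18 - (-181/(483/(-2253)) + 4/(-250 - 17)) = -18 - (-181/(483*(-1/2253)) + 4/(-267)) = -18 - (-181/(-161/751) + 4*(-1/267)) = -18 - (-181*(-751/161) - 4/267) = -18 - (135931/161 - 4/267) = -18 - 1*36292933/42987 = -18 - 36292933/42987 = -37066699/42987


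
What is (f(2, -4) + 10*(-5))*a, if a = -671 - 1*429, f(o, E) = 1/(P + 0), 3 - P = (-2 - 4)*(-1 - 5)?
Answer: 165100/3 ≈ 55033.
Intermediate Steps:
P = -33 (P = 3 - (-2 - 4)*(-1 - 5) = 3 - (-6)*(-6) = 3 - 1*36 = 3 - 36 = -33)
f(o, E) = -1/33 (f(o, E) = 1/(-33 + 0) = 1/(-33) = -1/33)
a = -1100 (a = -671 - 429 = -1100)
(f(2, -4) + 10*(-5))*a = (-1/33 + 10*(-5))*(-1100) = (-1/33 - 50)*(-1100) = -1651/33*(-1100) = 165100/3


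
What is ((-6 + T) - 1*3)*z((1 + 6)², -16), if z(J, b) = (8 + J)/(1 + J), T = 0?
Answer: -513/50 ≈ -10.260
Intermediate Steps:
z(J, b) = (8 + J)/(1 + J)
((-6 + T) - 1*3)*z((1 + 6)², -16) = ((-6 + 0) - 1*3)*((8 + (1 + 6)²)/(1 + (1 + 6)²)) = (-6 - 3)*((8 + 7²)/(1 + 7²)) = -9*(8 + 49)/(1 + 49) = -9*57/50 = -513/50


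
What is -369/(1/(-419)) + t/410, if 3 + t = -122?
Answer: 12678077/82 ≈ 1.5461e+5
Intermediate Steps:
t = -125 (t = -3 - 122 = -125)
-369/(1/(-419)) + t/410 = -369/(1/(-419)) - 125/410 = -369/(-1/419) - 125*1/410 = -369*(-419) - 25/82 = 154611 - 25/82 = 12678077/82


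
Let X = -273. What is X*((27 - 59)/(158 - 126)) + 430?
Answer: 703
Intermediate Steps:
X*((27 - 59)/(158 - 126)) + 430 = -273*(27 - 59)/(158 - 126) + 430 = -(-8736)/32 + 430 = -273*(-1) + 430 = 273 + 430 = 703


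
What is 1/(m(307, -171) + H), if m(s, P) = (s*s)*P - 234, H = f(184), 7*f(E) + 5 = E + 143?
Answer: -1/16116767 ≈ -6.2047e-8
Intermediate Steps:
f(E) = 138/7 + E/7 (f(E) = -5/7 + (E + 143)/7 = -5/7 + (143 + E)/7 = -5/7 + (143/7 + E/7) = 138/7 + E/7)
H = 46 (H = 138/7 + (1/7)*184 = 138/7 + 184/7 = 46)
m(s, P) = -234 + P*s**2 (m(s, P) = s**2*P - 234 = P*s**2 - 234 = -234 + P*s**2)
1/(m(307, -171) + H) = 1/((-234 - 171*307**2) + 46) = 1/((-234 - 171*94249) + 46) = 1/((-234 - 16116579) + 46) = 1/(-16116813 + 46) = 1/(-16116767) = -1/16116767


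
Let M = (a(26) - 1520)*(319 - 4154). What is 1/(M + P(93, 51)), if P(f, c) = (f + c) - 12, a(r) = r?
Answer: 1/5729622 ≈ 1.7453e-7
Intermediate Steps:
P(f, c) = -12 + c + f (P(f, c) = (c + f) - 12 = -12 + c + f)
M = 5729490 (M = (26 - 1520)*(319 - 4154) = -1494*(-3835) = 5729490)
1/(M + P(93, 51)) = 1/(5729490 + (-12 + 51 + 93)) = 1/(5729490 + 132) = 1/5729622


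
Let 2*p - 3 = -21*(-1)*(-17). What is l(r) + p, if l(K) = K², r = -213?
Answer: 45192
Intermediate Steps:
p = -177 (p = 3/2 + (-21*(-1)*(-17))/2 = 3/2 + (21*(-17))/2 = 3/2 + (½)*(-357) = 3/2 - 357/2 = -177)
l(r) + p = (-213)² - 177 = 45369 - 177 = 45192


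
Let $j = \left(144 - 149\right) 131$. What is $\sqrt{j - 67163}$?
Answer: $i \sqrt{67818} \approx 260.42 i$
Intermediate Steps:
$j = -655$ ($j = \left(-5\right) 131 = -655$)
$\sqrt{j - 67163} = \sqrt{-655 - 67163} = \sqrt{-67818} = i \sqrt{67818}$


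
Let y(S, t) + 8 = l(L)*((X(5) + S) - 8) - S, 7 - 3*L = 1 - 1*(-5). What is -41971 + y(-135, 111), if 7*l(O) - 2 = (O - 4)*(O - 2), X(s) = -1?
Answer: -294076/7 ≈ -42011.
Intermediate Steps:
L = 1/3 (L = 7/3 - (1 - 1*(-5))/3 = 7/3 - (1 + 5)/3 = 7/3 - 1/3*6 = 7/3 - 2 = 1/3 ≈ 0.33333)
l(O) = 2/7 + (-4 + O)*(-2 + O)/7 (l(O) = 2/7 + ((O - 4)*(O - 2))/7 = 2/7 + ((-4 + O)*(-2 + O))/7 = 2/7 + (-4 + O)*(-2 + O)/7)
y(S, t) = -129/7 + 10*S/63 (y(S, t) = -8 + ((10/7 - 6/7*1/3 + (1/3)**2/7)*((-1 + S) - 8) - S) = -8 + ((10/7 - 2/7 + (1/7)*(1/9))*(-9 + S) - S) = -8 + ((10/7 - 2/7 + 1/63)*(-9 + S) - S) = -8 + (73*(-9 + S)/63 - S) = -8 + ((-73/7 + 73*S/63) - S) = -8 + (-73/7 + 10*S/63) = -129/7 + 10*S/63)
-41971 + y(-135, 111) = -41971 + (-129/7 + (10/63)*(-135)) = -41971 + (-129/7 - 150/7) = -41971 - 279/7 = -294076/7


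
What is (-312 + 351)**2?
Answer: 1521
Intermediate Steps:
(-312 + 351)**2 = 39**2 = 1521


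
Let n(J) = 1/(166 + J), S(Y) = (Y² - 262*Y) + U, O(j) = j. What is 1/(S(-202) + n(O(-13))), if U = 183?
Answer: 153/14368384 ≈ 1.0648e-5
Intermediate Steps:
S(Y) = 183 + Y² - 262*Y (S(Y) = (Y² - 262*Y) + 183 = 183 + Y² - 262*Y)
1/(S(-202) + n(O(-13))) = 1/((183 + (-202)² - 262*(-202)) + 1/(166 - 13)) = 1/((183 + 40804 + 52924) + 1/153) = 1/(93911 + 1/153) = 1/(14368384/153) = 153/14368384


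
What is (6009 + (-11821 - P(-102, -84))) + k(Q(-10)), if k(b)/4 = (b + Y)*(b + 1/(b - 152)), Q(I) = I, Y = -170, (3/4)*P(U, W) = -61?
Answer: 13264/9 ≈ 1473.8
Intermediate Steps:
P(U, W) = -244/3 (P(U, W) = (4/3)*(-61) = -244/3)
k(b) = 4*(-170 + b)*(b + 1/(-152 + b)) (k(b) = 4*((b - 170)*(b + 1/(b - 152))) = 4*((-170 + b)*(b + 1/(-152 + b))) = 4*(-170 + b)*(b + 1/(-152 + b)))
(6009 + (-11821 - P(-102, -84))) + k(Q(-10)) = (6009 + (-11821 - 1*(-244/3))) + 4*(-170 + (-10)³ - 322*(-10)² + 25841*(-10))/(-152 - 10) = (6009 + (-11821 + 244/3)) + 4*(-170 - 1000 - 322*100 - 258410)/(-162) = (6009 - 35219/3) + 4*(-1/162)*(-170 - 1000 - 32200 - 258410) = -17192/3 + 4*(-1/162)*(-291780) = -17192/3 + 64840/9 = 13264/9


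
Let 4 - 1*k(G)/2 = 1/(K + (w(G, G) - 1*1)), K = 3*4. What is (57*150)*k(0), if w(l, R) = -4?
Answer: 461700/7 ≈ 65957.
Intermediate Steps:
K = 12
k(G) = 54/7 (k(G) = 8 - 2/(12 + (-4 - 1*1)) = 8 - 2/(12 + (-4 - 1)) = 8 - 2/(12 - 5) = 8 - 2/7 = 54/7)
(57*150)*k(0) = (57*150)*(54/7) = 8550*(54/7) = 461700/7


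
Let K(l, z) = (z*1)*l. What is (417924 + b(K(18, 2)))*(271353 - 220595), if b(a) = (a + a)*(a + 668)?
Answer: 23785807896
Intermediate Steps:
K(l, z) = l*z (K(l, z) = z*l = l*z)
b(a) = 2*a*(668 + a) (b(a) = (2*a)*(668 + a) = 2*a*(668 + a))
(417924 + b(K(18, 2)))*(271353 - 220595) = (417924 + 2*(18*2)*(668 + 18*2))*(271353 - 220595) = (417924 + 2*36*(668 + 36))*50758 = (417924 + 2*36*704)*50758 = (417924 + 50688)*50758 = 468612*50758 = 23785807896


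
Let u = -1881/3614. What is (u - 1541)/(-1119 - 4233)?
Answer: 5571055/19342128 ≈ 0.28803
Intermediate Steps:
u = -1881/3614 (u = -1881*1/3614 = -1881/3614 ≈ -0.52048)
(u - 1541)/(-1119 - 4233) = (-1881/3614 - 1541)/(-1119 - 4233) = -5571055/3614/(-5352) = -5571055/3614*(-1/5352) = 5571055/19342128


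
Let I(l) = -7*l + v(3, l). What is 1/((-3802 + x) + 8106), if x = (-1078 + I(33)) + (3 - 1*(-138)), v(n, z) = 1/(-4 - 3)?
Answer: 7/21951 ≈ 0.00031889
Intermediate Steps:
v(n, z) = -⅐ (v(n, z) = 1/(-7) = -⅐)
I(l) = -⅐ - 7*l (I(l) = -7*l - ⅐ = -⅐ - 7*l)
x = -8177/7 (x = (-1078 + (-⅐ - 7*33)) + (3 - 1*(-138)) = (-1078 + (-⅐ - 231)) + (3 + 138) = (-1078 - 1618/7) + 141 = -9164/7 + 141 = -8177/7 ≈ -1168.1)
1/((-3802 + x) + 8106) = 1/((-3802 - 8177/7) + 8106) = 1/(-34791/7 + 8106) = 1/(21951/7) = 7/21951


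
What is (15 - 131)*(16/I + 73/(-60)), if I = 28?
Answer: 7859/105 ≈ 74.848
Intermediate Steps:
(15 - 131)*(16/I + 73/(-60)) = (15 - 131)*(16/28 + 73/(-60)) = -116*(16*(1/28) + 73*(-1/60)) = -116*(4/7 - 73/60) = -116*(-271/420) = 7859/105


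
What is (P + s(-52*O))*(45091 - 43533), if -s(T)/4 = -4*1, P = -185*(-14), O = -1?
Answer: 4060148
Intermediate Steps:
P = 2590
s(T) = 16 (s(T) = -(-16) = -4*(-4) = 16)
(P + s(-52*O))*(45091 - 43533) = (2590 + 16)*(45091 - 43533) = 2606*1558 = 4060148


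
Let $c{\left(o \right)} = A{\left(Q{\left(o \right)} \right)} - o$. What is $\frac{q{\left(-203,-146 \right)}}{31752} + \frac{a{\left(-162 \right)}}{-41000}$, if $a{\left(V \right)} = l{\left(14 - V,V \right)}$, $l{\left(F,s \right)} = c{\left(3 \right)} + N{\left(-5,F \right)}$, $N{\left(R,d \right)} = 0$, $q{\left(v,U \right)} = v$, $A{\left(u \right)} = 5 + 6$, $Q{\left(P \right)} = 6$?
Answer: $- \frac{153161}{23247000} \approx -0.0065884$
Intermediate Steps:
$A{\left(u \right)} = 11$
$c{\left(o \right)} = 11 - o$
$l{\left(F,s \right)} = 8$ ($l{\left(F,s \right)} = \left(11 - 3\right) + 0 = 8 + 0 = 8$)
$a{\left(V \right)} = 8$
$\frac{q{\left(-203,-146 \right)}}{31752} + \frac{a{\left(-162 \right)}}{-41000} = - \frac{203}{31752} + \frac{8}{-41000} = \left(-203\right) \frac{1}{31752} + 8 \left(- \frac{1}{41000}\right) = - \frac{29}{4536} - \frac{1}{5125} = - \frac{153161}{23247000}$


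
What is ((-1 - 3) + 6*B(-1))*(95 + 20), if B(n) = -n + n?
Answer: -460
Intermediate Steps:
B(n) = 0
((-1 - 3) + 6*B(-1))*(95 + 20) = ((-1 - 3) + 6*0)*(95 + 20) = (-4 + 0)*115 = -4*115 = -460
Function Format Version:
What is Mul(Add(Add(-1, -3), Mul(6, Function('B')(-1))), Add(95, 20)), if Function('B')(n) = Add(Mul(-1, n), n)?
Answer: -460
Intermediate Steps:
Function('B')(n) = 0
Mul(Add(Add(-1, -3), Mul(6, Function('B')(-1))), Add(95, 20)) = Mul(Add(Add(-1, -3), Mul(6, 0)), Add(95, 20)) = Mul(Add(-4, 0), 115) = Mul(-4, 115) = -460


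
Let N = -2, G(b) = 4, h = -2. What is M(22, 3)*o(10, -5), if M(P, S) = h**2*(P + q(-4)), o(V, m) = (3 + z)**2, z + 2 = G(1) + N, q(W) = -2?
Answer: 720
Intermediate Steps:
z = 0 (z = -2 + (4 - 2) = -2 + 2 = 0)
o(V, m) = 9 (o(V, m) = (3 + 0)**2 = 3**2 = 9)
M(P, S) = -8 + 4*P (M(P, S) = (-2)**2*(P - 2) = 4*(-2 + P) = -8 + 4*P)
M(22, 3)*o(10, -5) = (-8 + 4*22)*9 = (-8 + 88)*9 = 80*9 = 720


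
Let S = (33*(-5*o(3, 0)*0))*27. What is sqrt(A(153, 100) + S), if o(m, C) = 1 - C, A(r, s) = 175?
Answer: 5*sqrt(7) ≈ 13.229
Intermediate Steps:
S = 0 (S = (33*(-5*(1 - 1*0)*0))*27 = (33*(-5*(1 + 0)*0))*27 = (33*(-5*1*0))*27 = (33*(-5*0))*27 = (33*0)*27 = 0*27 = 0)
sqrt(A(153, 100) + S) = sqrt(175 + 0) = sqrt(175) = 5*sqrt(7)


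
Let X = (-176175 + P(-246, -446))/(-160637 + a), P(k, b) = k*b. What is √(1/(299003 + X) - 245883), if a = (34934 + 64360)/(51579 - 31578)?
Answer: I*√43770705752444852255809238101227/13342202350104 ≈ 495.87*I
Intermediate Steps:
P(k, b) = b*k
a = 33098/6667 (a = 99294/20001 = 99294*(1/20001) = 33098/6667 ≈ 4.9645)
X = 147694051/356977927 (X = (-176175 - 446*(-246))/(-160637 + 33098/6667) = (-176175 + 109716)/(-1070933781/6667) = -66459*(-6667/1070933781) = 147694051/356977927 ≈ 0.41373)
√(1/(299003 + X) - 245883) = √(1/(299003 + 147694051/356977927) - 245883) = √(1/(106737618800832/356977927) - 245883) = √(356977927/106737618800832 - 245883) = √(-26244965923247996729/106737618800832) = I*√43770705752444852255809238101227/13342202350104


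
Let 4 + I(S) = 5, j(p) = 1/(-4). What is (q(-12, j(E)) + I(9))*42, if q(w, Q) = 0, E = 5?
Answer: 42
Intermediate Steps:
j(p) = -¼
I(S) = 1 (I(S) = -4 + 5 = 1)
(q(-12, j(E)) + I(9))*42 = (0 + 1)*42 = 1*42 = 42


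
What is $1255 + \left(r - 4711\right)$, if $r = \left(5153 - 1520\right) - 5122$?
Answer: $-4945$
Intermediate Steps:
$r = -1489$ ($r = 3633 - 5122 = -1489$)
$1255 + \left(r - 4711\right) = 1255 - 6200 = -4945$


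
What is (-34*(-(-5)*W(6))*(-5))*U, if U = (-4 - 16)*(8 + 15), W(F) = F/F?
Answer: -391000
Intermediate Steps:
W(F) = 1
U = -460 (U = -20*23 = -460)
(-34*(-(-5)*W(6))*(-5))*U = -34*(-(-5))*(-5)*(-460) = -34*(-5*(-1))*(-5)*(-460) = -170*(-5)*(-460) = -34*(-25)*(-460) = 850*(-460) = -391000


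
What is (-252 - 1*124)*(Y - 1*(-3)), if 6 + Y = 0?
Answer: 1128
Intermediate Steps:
Y = -6 (Y = -6 + 0 = -6)
(-252 - 1*124)*(Y - 1*(-3)) = (-252 - 1*124)*(-6 - 1*(-3)) = (-252 - 124)*(-6 + 3) = -376*(-3) = 1128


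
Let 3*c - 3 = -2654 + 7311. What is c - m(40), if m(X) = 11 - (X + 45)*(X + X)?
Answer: 25027/3 ≈ 8342.3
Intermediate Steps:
c = 4660/3 (c = 1 + (-2654 + 7311)/3 = 1 + (⅓)*4657 = 1 + 4657/3 = 4660/3 ≈ 1553.3)
m(X) = 11 - 2*X*(45 + X) (m(X) = 11 - (45 + X)*2*X = 11 - 2*X*(45 + X))
c - m(40) = 4660/3 - (11 - 90*40 - 2*40²) = 4660/3 - (11 - 3600 - 2*1600) = 4660/3 - (11 - 3600 - 3200) = 4660/3 - 1*(-6789) = 4660/3 + 6789 = 25027/3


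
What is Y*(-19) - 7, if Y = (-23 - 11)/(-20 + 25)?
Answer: 611/5 ≈ 122.20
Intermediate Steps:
Y = -34/5 ≈ -6.8000
Y*(-19) - 7 = -34/5*(-19) - 7 = 646/5 - 7 = 611/5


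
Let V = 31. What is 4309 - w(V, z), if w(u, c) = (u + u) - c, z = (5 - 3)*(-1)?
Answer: 4245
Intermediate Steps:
z = -2 (z = 2*(-1) = -2)
w(u, c) = -c + 2*u (w(u, c) = 2*u - c = -c + 2*u)
4309 - w(V, z) = 4309 - (-1*(-2) + 2*31) = 4309 - (2 + 62) = 4309 - 1*64 = 4309 - 64 = 4245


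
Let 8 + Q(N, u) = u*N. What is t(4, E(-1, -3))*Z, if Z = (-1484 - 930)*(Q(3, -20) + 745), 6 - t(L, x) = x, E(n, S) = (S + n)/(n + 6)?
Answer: -55565452/5 ≈ -1.1113e+7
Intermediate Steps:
E(n, S) = (S + n)/(6 + n)
Q(N, u) = -8 + N*u (Q(N, u) = -8 + u*N = -8 + N*u)
t(L, x) = 6 - x
Z = -1634278 (Z = (-1484 - 930)*((-8 + 3*(-20)) + 745) = -2414*((-8 - 60) + 745) = -2414*(-68 + 745) = -2414*677 = -1634278)
t(4, E(-1, -3))*Z = (6 - (-3 - 1)/(6 - 1))*(-1634278) = (6 - (-4)/5)*(-1634278) = (6 - 1*(-⅘))*(-1634278) = (6 + ⅘)*(-1634278) = (34/5)*(-1634278) = -55565452/5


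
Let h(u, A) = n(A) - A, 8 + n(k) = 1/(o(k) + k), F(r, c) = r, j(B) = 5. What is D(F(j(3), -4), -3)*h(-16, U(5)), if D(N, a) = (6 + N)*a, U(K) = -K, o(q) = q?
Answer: 1023/10 ≈ 102.30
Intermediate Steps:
D(N, a) = a*(6 + N)
n(k) = -8 + 1/(2*k) (n(k) = -8 + 1/(k + k) = -8 + 1/(2*k))
h(u, A) = -8 + 1/(2*A) - A (h(u, A) = (-8 + 1/(2*A)) - A = -8 + 1/(2*A) - A)
D(F(j(3), -4), -3)*h(-16, U(5)) = (-3*(6 + 5))*(-8 + 1/(2*((-1*5))) - (-1)*5) = (-3*11)*(-8 + (1/2)/(-5) - 1*(-5)) = -33*(-8 + (1/2)*(-1/5) + 5) = -33*(-8 - 1/10 + 5) = -33*(-31/10) = 1023/10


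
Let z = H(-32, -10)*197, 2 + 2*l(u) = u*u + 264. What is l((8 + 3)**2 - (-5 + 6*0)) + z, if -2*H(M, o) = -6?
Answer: 8660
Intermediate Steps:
l(u) = 131 + u**2/2 (l(u) = -1 + (u*u + 264)/2 = -1 + (u**2 + 264)/2 = -1 + (264 + u**2)/2 = -1 + (132 + u**2/2) = 131 + u**2/2)
H(M, o) = 3 (H(M, o) = -1/2*(-6) = 3)
z = 591 (z = 3*197 = 591)
l((8 + 3)**2 - (-5 + 6*0)) + z = (131 + ((8 + 3)**2 - (-5 + 6*0))**2/2) + 591 = (131 + (11**2 - (-5 + 0))**2/2) + 591 = (131 + (121 - 1*(-5))**2/2) + 591 = (131 + (121 + 5)**2/2) + 591 = (131 + (1/2)*126**2) + 591 = (131 + (1/2)*15876) + 591 = (131 + 7938) + 591 = 8069 + 591 = 8660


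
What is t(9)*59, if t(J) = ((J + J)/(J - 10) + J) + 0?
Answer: -531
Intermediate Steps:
t(J) = J + 2*J/(-10 + J) (t(J) = ((2*J)/(-10 + J) + J) + 0 = (2*J/(-10 + J) + J) + 0 = (J + 2*J/(-10 + J)) + 0 = J + 2*J/(-10 + J))
t(9)*59 = (9*(-8 + 9)/(-10 + 9))*59 = (9*1/(-1))*59 = (9*(-1)*1)*59 = -9*59 = -531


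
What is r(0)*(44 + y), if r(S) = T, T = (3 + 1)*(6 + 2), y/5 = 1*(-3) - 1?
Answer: 768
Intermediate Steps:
y = -20 (y = 5*(1*(-3) - 1) = 5*(-3 - 1) = 5*(-4) = -20)
T = 32 (T = 4*8 = 32)
r(S) = 32
r(0)*(44 + y) = 32*(44 - 20) = 32*24 = 768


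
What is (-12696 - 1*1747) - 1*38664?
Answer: -53107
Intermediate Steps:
(-12696 - 1*1747) - 1*38664 = (-12696 - 1747) - 38664 = -14443 - 38664 = -53107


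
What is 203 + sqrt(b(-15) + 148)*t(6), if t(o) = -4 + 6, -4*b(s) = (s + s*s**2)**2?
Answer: 203 + 2*I*sqrt(2872877) ≈ 203.0 + 3389.9*I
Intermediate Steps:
b(s) = -(s + s**3)**2/4 (b(s) = -(s + s*s**2)**2/4 = -(s + s**3)**2/4)
t(o) = 2
203 + sqrt(b(-15) + 148)*t(6) = 203 + sqrt(-1/4*(-15)**2*(1 + (-15)**2)**2 + 148)*2 = 203 + sqrt(-1/4*225*(1 + 225)**2 + 148)*2 = 203 + sqrt(-1/4*225*226**2 + 148)*2 = 203 + sqrt(-1/4*225*51076 + 148)*2 = 203 + sqrt(-2873025 + 148)*2 = 203 + sqrt(-2872877)*2 = 203 + (I*sqrt(2872877))*2 = 203 + 2*I*sqrt(2872877)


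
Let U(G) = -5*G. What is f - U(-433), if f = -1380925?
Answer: -1383090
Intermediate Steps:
f - U(-433) = -1380925 - (-5)*(-433) = -1380925 - 1*2165 = -1380925 - 2165 = -1383090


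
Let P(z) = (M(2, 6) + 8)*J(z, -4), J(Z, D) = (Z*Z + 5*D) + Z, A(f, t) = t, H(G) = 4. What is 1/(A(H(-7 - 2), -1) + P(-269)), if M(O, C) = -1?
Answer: 1/504503 ≈ 1.9821e-6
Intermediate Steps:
J(Z, D) = Z + Z² + 5*D (J(Z, D) = (Z² + 5*D) + Z = Z + Z² + 5*D)
P(z) = -140 + 7*z + 7*z² (P(z) = (-1 + 8)*(z + z² + 5*(-4)) = 7*(z + z² - 20) = 7*(-20 + z + z²) = -140 + 7*z + 7*z²)
1/(A(H(-7 - 2), -1) + P(-269)) = 1/(-1 + (-140 + 7*(-269) + 7*(-269)²)) = 1/(-1 + (-140 - 1883 + 7*72361)) = 1/(-1 + (-140 - 1883 + 506527)) = 1/(-1 + 504504) = 1/504503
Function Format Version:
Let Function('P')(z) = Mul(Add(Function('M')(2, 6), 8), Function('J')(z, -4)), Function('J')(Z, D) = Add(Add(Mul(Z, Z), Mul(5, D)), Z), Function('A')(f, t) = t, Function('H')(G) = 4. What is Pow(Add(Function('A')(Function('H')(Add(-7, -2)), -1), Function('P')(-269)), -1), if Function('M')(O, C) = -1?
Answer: Rational(1, 504503) ≈ 1.9821e-6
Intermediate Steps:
Function('J')(Z, D) = Add(Z, Pow(Z, 2), Mul(5, D)) (Function('J')(Z, D) = Add(Add(Pow(Z, 2), Mul(5, D)), Z) = Add(Z, Pow(Z, 2), Mul(5, D)))
Function('P')(z) = Add(-140, Mul(7, z), Mul(7, Pow(z, 2))) (Function('P')(z) = Mul(Add(-1, 8), Add(z, Pow(z, 2), Mul(5, -4))) = Mul(7, Add(z, Pow(z, 2), -20)) = Mul(7, Add(-20, z, Pow(z, 2))) = Add(-140, Mul(7, z), Mul(7, Pow(z, 2))))
Pow(Add(Function('A')(Function('H')(Add(-7, -2)), -1), Function('P')(-269)), -1) = Pow(Add(-1, Add(-140, Mul(7, -269), Mul(7, Pow(-269, 2)))), -1) = Pow(Add(-1, Add(-140, -1883, Mul(7, 72361))), -1) = Pow(Add(-1, Add(-140, -1883, 506527)), -1) = Pow(Add(-1, 504504), -1) = Pow(504503, -1) = Rational(1, 504503)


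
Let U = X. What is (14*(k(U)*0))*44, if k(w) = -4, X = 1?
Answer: 0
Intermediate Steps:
U = 1
(14*(k(U)*0))*44 = (14*(-4*0))*44 = (14*0)*44 = 0*44 = 0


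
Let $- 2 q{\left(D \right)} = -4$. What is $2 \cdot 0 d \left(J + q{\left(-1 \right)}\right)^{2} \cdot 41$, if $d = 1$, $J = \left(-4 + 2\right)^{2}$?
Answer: $0$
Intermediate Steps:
$q{\left(D \right)} = 2$ ($q{\left(D \right)} = \left(- \frac{1}{2}\right) \left(-4\right) = 2$)
$J = 4$ ($J = \left(-2\right)^{2} = 4$)
$2 \cdot 0 d \left(J + q{\left(-1 \right)}\right)^{2} \cdot 41 = 2 \cdot 0 \cdot 1 \left(4 + 2\right)^{2} \cdot 41 = 0 \cdot 1 \cdot 6^{2} \cdot 41 = 0 \cdot 36 \cdot 41 = 0 \cdot 41 = 0$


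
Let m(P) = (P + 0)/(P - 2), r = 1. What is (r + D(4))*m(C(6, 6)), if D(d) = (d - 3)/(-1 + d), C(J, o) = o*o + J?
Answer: 7/5 ≈ 1.4000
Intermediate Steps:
C(J, o) = J + o**2 (C(J, o) = o**2 + J = J + o**2)
D(d) = (-3 + d)/(-1 + d)
m(P) = P/(-2 + P)
(r + D(4))*m(C(6, 6)) = (1 + (-3 + 4)/(-1 + 4))*((6 + 6**2)/(-2 + (6 + 6**2))) = (1 + 1/3)*((6 + 36)/(-2 + (6 + 36))) = (1 + (1/3)*1)*(42/(-2 + 42)) = (1 + 1/3)*(42/40) = 4*(42*(1/40))/3 = (4/3)*(21/20) = 7/5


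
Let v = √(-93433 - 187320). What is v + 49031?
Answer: 49031 + I*√280753 ≈ 49031.0 + 529.86*I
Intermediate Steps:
v = I*√280753 (v = √(-280753) = I*√280753 ≈ 529.86*I)
v + 49031 = I*√280753 + 49031 = 49031 + I*√280753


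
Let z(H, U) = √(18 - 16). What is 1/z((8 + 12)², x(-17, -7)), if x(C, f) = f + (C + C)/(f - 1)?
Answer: √2/2 ≈ 0.70711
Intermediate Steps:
x(C, f) = f + 2*C/(-1 + f) (x(C, f) = f + (2*C)/(-1 + f) = f + 2*C/(-1 + f))
z(H, U) = √2
1/z((8 + 12)², x(-17, -7)) = 1/(√2) = √2/2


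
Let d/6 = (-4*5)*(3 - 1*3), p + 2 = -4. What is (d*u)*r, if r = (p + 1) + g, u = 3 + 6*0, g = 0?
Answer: 0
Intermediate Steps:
p = -6 (p = -2 - 4 = -6)
u = 3 (u = 3 + 0 = 3)
r = -5 (r = (-6 + 1) + 0 = -5 + 0 = -5)
d = 0 (d = 6*((-4*5)*(3 - 1*3)) = 6*(-20*(3 - 3)) = 6*(-20*0) = 6*0 = 0)
(d*u)*r = (0*3)*(-5) = 0*(-5) = 0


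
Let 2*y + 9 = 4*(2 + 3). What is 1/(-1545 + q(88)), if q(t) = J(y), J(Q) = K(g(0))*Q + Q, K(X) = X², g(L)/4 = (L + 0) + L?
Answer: -2/3079 ≈ -0.00064956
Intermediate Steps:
g(L) = 8*L (g(L) = 4*((L + 0) + L) = 4*(L + L) = 4*(2*L) = 8*L)
y = 11/2 (y = -9/2 + (4*(2 + 3))/2 = -9/2 + (4*5)/2 = -9/2 + (½)*20 = -9/2 + 10 = 11/2 ≈ 5.5000)
J(Q) = Q (J(Q) = (8*0)²*Q + Q = 0²*Q + Q = 0*Q + Q = 0 + Q = Q)
q(t) = 11/2
1/(-1545 + q(88)) = 1/(-1545 + 11/2) = 1/(-3079/2) = -2/3079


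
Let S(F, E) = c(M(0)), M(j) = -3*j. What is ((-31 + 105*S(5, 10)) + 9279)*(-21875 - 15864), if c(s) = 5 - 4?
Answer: -352972867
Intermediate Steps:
c(s) = 1
S(F, E) = 1
((-31 + 105*S(5, 10)) + 9279)*(-21875 - 15864) = ((-31 + 105*1) + 9279)*(-21875 - 15864) = ((-31 + 105) + 9279)*(-37739) = (74 + 9279)*(-37739) = 9353*(-37739) = -352972867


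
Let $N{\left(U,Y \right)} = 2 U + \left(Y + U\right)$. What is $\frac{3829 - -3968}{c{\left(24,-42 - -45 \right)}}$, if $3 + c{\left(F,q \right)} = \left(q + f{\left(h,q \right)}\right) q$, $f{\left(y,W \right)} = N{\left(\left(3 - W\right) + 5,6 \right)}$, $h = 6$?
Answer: $113$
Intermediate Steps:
$N{\left(U,Y \right)} = Y + 3 U$ ($N{\left(U,Y \right)} = 2 U + \left(U + Y\right) = Y + 3 U$)
$f{\left(y,W \right)} = 30 - 3 W$ ($f{\left(y,W \right)} = 6 + 3 \left(\left(3 - W\right) + 5\right) = 6 + 3 \left(8 - W\right) = 6 - \left(-24 + 3 W\right) = 30 - 3 W$)
$c{\left(F,q \right)} = -3 + q \left(30 - 2 q\right)$ ($c{\left(F,q \right)} = -3 + \left(q - \left(-30 + 3 q\right)\right) q = -3 + \left(30 - 2 q\right) q = -3 + q \left(30 - 2 q\right)$)
$\frac{3829 - -3968}{c{\left(24,-42 - -45 \right)}} = \frac{3829 - -3968}{-3 - 2 \left(-42 - -45\right)^{2} + 30 \left(-42 - -45\right)} = \frac{3829 + 3968}{-3 - 2 \left(-42 + 45\right)^{2} + 30 \left(-42 + 45\right)} = \frac{7797}{-3 - 2 \cdot 3^{2} + 30 \cdot 3} = \frac{7797}{-3 - 18 + 90} = \frac{7797}{69} = 7797 \cdot \frac{1}{69} = 113$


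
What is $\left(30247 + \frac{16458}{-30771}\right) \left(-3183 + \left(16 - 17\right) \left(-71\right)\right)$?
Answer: $- \frac{74266202632}{789} \approx -9.4127 \cdot 10^{7}$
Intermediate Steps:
$\left(30247 + \frac{16458}{-30771}\right) \left(-3183 + \left(16 - 17\right) \left(-71\right)\right) = \left(30247 + 16458 \left(- \frac{1}{30771}\right)\right) \left(-3183 - -71\right) = \left(30247 - \frac{422}{789}\right) \left(-3183 + 71\right) = \frac{23864461}{789} \left(-3112\right) = - \frac{74266202632}{789}$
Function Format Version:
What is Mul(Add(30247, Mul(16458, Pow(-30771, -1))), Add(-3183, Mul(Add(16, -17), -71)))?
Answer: Rational(-74266202632, 789) ≈ -9.4127e+7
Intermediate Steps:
Mul(Add(30247, Mul(16458, Pow(-30771, -1))), Add(-3183, Mul(Add(16, -17), -71))) = Mul(Add(30247, Mul(16458, Rational(-1, 30771))), Add(-3183, Mul(-1, -71))) = Mul(Add(30247, Rational(-422, 789)), Add(-3183, 71)) = Mul(Rational(23864461, 789), -3112) = Rational(-74266202632, 789)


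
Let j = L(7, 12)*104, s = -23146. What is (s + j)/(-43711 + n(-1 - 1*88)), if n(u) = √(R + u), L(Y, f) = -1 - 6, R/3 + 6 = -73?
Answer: 347852138/636883949 + 7958*I*√326/636883949 ≈ 0.54618 + 0.00022561*I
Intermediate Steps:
R = -237 (R = -18 + 3*(-73) = -18 - 219 = -237)
L(Y, f) = -7
n(u) = √(-237 + u)
j = -728 (j = -7*104 = -728)
(s + j)/(-43711 + n(-1 - 1*88)) = (-23146 - 728)/(-43711 + √(-237 + (-1 - 1*88))) = -23874/(-43711 + √(-237 + (-1 - 88))) = -23874/(-43711 + √(-237 - 89)) = -23874/(-43711 + √(-326)) = -23874/(-43711 + I*√326)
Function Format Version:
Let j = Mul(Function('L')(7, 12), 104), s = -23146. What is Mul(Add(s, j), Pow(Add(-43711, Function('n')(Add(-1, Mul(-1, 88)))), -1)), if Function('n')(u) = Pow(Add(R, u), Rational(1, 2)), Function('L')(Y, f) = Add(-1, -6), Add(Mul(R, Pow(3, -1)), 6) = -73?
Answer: Add(Rational(347852138, 636883949), Mul(Rational(7958, 636883949), I, Pow(326, Rational(1, 2)))) ≈ Add(0.54618, Mul(0.00022561, I))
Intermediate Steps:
R = -237 (R = Add(-18, Mul(3, -73)) = Add(-18, -219) = -237)
Function('L')(Y, f) = -7
Function('n')(u) = Pow(Add(-237, u), Rational(1, 2))
j = -728 (j = Mul(-7, 104) = -728)
Mul(Add(s, j), Pow(Add(-43711, Function('n')(Add(-1, Mul(-1, 88)))), -1)) = Mul(Add(-23146, -728), Pow(Add(-43711, Pow(Add(-237, Add(-1, Mul(-1, 88))), Rational(1, 2))), -1)) = Mul(-23874, Pow(Add(-43711, Pow(Add(-237, Add(-1, -88)), Rational(1, 2))), -1)) = Mul(-23874, Pow(Add(-43711, Pow(Add(-237, -89), Rational(1, 2))), -1)) = Mul(-23874, Pow(Add(-43711, Pow(-326, Rational(1, 2))), -1)) = Mul(-23874, Pow(Add(-43711, Mul(I, Pow(326, Rational(1, 2)))), -1))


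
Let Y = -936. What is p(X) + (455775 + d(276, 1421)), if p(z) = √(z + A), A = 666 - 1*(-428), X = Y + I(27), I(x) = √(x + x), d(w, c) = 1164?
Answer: 456939 + √(158 + 3*√6) ≈ 4.5695e+5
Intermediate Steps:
I(x) = √2*√x (I(x) = √(2*x) = √2*√x)
X = -936 + 3*√6 (X = -936 + √2*√27 = -936 + √2*(3*√3) = -936 + 3*√6 ≈ -928.65)
A = 1094 (A = 666 + 428 = 1094)
p(z) = √(1094 + z) (p(z) = √(z + 1094) = √(1094 + z))
p(X) + (455775 + d(276, 1421)) = √(1094 + (-936 + 3*√6)) + (455775 + 1164) = √(158 + 3*√6) + 456939 = 456939 + √(158 + 3*√6)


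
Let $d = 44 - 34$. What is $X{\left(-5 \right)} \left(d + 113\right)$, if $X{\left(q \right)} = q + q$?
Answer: $-1230$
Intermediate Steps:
$X{\left(q \right)} = 2 q$
$d = 10$ ($d = 44 - 34 = 10$)
$X{\left(-5 \right)} \left(d + 113\right) = 2 \left(-5\right) \left(10 + 113\right) = \left(-10\right) 123 = -1230$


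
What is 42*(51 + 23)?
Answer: 3108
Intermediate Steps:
42*(51 + 23) = 42*74 = 3108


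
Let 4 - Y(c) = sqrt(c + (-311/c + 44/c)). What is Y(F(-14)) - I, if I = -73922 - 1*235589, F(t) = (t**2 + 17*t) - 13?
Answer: 309515 - I*sqrt(151690)/55 ≈ 3.0952e+5 - 7.0813*I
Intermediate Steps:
F(t) = -13 + t**2 + 17*t
I = -309511 (I = -73922 - 235589 = -309511)
Y(c) = 4 - sqrt(c - 267/c) (Y(c) = 4 - sqrt(c + (-311/c + 44/c)) = 4 - sqrt(c - 267/c))
Y(F(-14)) - I = (4 - sqrt((-13 + (-14)**2 + 17*(-14)) - 267/(-13 + (-14)**2 + 17*(-14)))) - 1*(-309511) = (4 - sqrt((-13 + 196 - 238) - 267/(-13 + 196 - 238))) + 309511 = (4 - sqrt(-55 - 267/(-55))) + 309511 = (4 - sqrt(-55 - 267*(-1/55))) + 309511 = (4 - sqrt(-55 + 267/55)) + 309511 = (4 - sqrt(-2758/55)) + 309511 = (4 - I*sqrt(151690)/55) + 309511 = 309515 - I*sqrt(151690)/55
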